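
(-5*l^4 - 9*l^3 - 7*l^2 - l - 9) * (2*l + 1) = -10*l^5 - 23*l^4 - 23*l^3 - 9*l^2 - 19*l - 9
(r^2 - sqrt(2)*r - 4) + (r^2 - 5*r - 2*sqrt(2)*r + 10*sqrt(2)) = 2*r^2 - 5*r - 3*sqrt(2)*r - 4 + 10*sqrt(2)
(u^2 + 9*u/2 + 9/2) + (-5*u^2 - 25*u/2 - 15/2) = -4*u^2 - 8*u - 3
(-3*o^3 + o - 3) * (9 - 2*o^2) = 6*o^5 - 29*o^3 + 6*o^2 + 9*o - 27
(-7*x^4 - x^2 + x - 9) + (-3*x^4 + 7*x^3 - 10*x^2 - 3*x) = -10*x^4 + 7*x^3 - 11*x^2 - 2*x - 9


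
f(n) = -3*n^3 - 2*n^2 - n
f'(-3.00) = -70.00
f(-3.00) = 66.00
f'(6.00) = -349.00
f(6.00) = -726.00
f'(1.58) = -29.79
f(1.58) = -18.41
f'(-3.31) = -86.36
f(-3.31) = 90.19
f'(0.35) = -3.50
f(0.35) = -0.72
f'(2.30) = -57.81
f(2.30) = -49.38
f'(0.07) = -1.32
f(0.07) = -0.08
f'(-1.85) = -24.40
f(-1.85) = 14.00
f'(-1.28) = -10.63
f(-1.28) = 4.29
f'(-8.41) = -603.91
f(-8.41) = 1651.42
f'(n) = -9*n^2 - 4*n - 1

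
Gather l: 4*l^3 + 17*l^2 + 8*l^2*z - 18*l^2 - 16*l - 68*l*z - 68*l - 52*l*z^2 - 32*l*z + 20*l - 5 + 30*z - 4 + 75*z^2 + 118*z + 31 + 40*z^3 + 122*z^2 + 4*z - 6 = 4*l^3 + l^2*(8*z - 1) + l*(-52*z^2 - 100*z - 64) + 40*z^3 + 197*z^2 + 152*z + 16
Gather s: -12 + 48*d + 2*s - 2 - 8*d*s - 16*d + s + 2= 32*d + s*(3 - 8*d) - 12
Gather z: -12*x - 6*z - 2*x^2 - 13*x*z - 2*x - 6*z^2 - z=-2*x^2 - 14*x - 6*z^2 + z*(-13*x - 7)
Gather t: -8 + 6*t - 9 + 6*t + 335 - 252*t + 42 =360 - 240*t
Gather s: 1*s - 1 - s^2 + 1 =-s^2 + s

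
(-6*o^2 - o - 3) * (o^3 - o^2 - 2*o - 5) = -6*o^5 + 5*o^4 + 10*o^3 + 35*o^2 + 11*o + 15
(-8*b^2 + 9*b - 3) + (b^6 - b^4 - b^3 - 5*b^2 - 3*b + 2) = b^6 - b^4 - b^3 - 13*b^2 + 6*b - 1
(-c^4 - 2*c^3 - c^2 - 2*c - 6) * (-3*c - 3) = 3*c^5 + 9*c^4 + 9*c^3 + 9*c^2 + 24*c + 18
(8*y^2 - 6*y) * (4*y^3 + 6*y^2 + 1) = 32*y^5 + 24*y^4 - 36*y^3 + 8*y^2 - 6*y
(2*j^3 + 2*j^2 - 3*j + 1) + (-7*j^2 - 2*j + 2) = 2*j^3 - 5*j^2 - 5*j + 3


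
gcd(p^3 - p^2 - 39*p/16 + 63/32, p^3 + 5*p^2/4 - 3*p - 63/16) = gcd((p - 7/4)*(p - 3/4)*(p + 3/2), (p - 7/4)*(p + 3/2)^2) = p^2 - p/4 - 21/8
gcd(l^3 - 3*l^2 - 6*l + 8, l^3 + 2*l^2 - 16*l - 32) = l^2 - 2*l - 8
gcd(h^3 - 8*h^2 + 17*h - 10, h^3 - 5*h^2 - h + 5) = h^2 - 6*h + 5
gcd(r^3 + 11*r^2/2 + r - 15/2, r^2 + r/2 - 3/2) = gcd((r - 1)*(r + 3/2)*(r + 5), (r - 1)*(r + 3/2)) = r^2 + r/2 - 3/2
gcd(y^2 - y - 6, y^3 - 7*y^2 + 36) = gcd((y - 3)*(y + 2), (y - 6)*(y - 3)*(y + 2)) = y^2 - y - 6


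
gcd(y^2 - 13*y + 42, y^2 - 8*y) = 1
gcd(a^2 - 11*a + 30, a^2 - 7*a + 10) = a - 5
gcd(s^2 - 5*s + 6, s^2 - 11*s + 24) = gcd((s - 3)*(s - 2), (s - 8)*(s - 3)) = s - 3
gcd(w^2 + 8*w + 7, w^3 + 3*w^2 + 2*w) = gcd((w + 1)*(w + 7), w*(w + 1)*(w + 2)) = w + 1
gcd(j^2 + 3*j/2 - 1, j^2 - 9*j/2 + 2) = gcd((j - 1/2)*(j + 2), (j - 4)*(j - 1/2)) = j - 1/2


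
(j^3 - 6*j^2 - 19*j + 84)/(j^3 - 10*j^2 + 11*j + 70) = (j^2 + j - 12)/(j^2 - 3*j - 10)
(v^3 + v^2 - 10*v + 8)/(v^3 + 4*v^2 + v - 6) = (v^2 + 2*v - 8)/(v^2 + 5*v + 6)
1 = 1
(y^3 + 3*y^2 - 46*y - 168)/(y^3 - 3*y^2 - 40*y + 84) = (y + 4)/(y - 2)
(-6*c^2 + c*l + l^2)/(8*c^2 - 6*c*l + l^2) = (-3*c - l)/(4*c - l)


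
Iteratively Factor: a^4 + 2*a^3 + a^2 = (a)*(a^3 + 2*a^2 + a) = a^2*(a^2 + 2*a + 1) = a^2*(a + 1)*(a + 1)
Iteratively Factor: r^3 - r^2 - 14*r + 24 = (r + 4)*(r^2 - 5*r + 6) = (r - 3)*(r + 4)*(r - 2)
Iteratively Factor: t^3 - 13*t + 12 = (t + 4)*(t^2 - 4*t + 3) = (t - 3)*(t + 4)*(t - 1)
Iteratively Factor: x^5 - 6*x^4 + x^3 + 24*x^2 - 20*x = (x + 2)*(x^4 - 8*x^3 + 17*x^2 - 10*x) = x*(x + 2)*(x^3 - 8*x^2 + 17*x - 10) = x*(x - 5)*(x + 2)*(x^2 - 3*x + 2) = x*(x - 5)*(x - 1)*(x + 2)*(x - 2)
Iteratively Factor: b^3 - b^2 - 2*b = (b - 2)*(b^2 + b) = b*(b - 2)*(b + 1)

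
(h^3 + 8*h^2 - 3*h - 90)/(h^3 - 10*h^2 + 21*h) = (h^2 + 11*h + 30)/(h*(h - 7))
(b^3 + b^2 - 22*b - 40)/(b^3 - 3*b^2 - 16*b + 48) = (b^2 - 3*b - 10)/(b^2 - 7*b + 12)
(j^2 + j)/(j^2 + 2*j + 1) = j/(j + 1)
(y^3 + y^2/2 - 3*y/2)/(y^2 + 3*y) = (2*y^2 + y - 3)/(2*(y + 3))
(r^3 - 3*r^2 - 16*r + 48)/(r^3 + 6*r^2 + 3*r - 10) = (r^3 - 3*r^2 - 16*r + 48)/(r^3 + 6*r^2 + 3*r - 10)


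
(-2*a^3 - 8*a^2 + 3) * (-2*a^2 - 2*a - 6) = 4*a^5 + 20*a^4 + 28*a^3 + 42*a^2 - 6*a - 18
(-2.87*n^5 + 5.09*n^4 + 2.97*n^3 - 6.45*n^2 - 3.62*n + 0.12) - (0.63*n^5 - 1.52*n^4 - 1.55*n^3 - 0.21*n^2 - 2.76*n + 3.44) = -3.5*n^5 + 6.61*n^4 + 4.52*n^3 - 6.24*n^2 - 0.86*n - 3.32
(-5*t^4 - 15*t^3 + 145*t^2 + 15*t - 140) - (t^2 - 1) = -5*t^4 - 15*t^3 + 144*t^2 + 15*t - 139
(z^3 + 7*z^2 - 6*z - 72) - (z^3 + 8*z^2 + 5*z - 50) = -z^2 - 11*z - 22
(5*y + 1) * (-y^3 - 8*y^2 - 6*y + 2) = -5*y^4 - 41*y^3 - 38*y^2 + 4*y + 2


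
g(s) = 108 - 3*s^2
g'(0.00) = 0.00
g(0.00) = 108.00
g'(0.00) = 0.00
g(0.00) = 108.00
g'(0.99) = -5.94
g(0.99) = 105.06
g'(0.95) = -5.70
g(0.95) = 105.29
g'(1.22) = -7.32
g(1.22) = 103.53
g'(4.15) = -24.90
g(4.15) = 56.33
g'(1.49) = -8.94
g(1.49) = 101.34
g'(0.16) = -0.96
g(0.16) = 107.92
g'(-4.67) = 28.02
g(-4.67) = 42.57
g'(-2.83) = 16.98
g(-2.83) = 83.97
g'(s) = -6*s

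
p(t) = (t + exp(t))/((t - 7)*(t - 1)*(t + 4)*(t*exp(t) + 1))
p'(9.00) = 0.00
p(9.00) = 0.00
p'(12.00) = 0.00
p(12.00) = 0.00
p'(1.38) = 0.23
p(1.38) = -0.07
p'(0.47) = 0.13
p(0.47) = 0.08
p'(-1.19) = 0.03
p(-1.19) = -0.03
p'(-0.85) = 0.05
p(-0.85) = -0.01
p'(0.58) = 0.20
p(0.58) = 0.09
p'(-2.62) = 0.04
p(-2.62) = -0.07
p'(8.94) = -0.00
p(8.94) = 0.00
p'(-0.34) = 0.06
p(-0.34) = 0.01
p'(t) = (t + exp(t))*(-t*exp(t) - exp(t))/((t - 7)*(t - 1)*(t + 4)*(t*exp(t) + 1)^2) + (exp(t) + 1)/((t - 7)*(t - 1)*(t + 4)*(t*exp(t) + 1)) - (t + exp(t))/((t - 7)*(t - 1)*(t + 4)^2*(t*exp(t) + 1)) - (t + exp(t))/((t - 7)*(t - 1)^2*(t + 4)*(t*exp(t) + 1)) - (t + exp(t))/((t - 7)^2*(t - 1)*(t + 4)*(t*exp(t) + 1))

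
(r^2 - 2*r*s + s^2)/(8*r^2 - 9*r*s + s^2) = (r - s)/(8*r - s)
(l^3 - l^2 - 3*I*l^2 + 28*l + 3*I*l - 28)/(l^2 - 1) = (l^2 - 3*I*l + 28)/(l + 1)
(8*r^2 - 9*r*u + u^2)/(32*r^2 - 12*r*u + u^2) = (r - u)/(4*r - u)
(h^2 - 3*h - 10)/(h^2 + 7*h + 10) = (h - 5)/(h + 5)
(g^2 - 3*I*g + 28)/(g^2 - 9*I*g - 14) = (g + 4*I)/(g - 2*I)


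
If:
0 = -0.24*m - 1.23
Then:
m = -5.12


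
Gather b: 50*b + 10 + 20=50*b + 30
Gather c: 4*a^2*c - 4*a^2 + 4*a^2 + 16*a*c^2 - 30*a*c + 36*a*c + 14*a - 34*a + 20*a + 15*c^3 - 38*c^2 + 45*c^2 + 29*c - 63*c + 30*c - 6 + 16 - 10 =15*c^3 + c^2*(16*a + 7) + c*(4*a^2 + 6*a - 4)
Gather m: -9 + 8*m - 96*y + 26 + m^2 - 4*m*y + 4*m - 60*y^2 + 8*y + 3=m^2 + m*(12 - 4*y) - 60*y^2 - 88*y + 20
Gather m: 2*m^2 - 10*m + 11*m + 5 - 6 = 2*m^2 + m - 1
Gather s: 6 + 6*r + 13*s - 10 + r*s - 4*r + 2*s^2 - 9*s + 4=2*r + 2*s^2 + s*(r + 4)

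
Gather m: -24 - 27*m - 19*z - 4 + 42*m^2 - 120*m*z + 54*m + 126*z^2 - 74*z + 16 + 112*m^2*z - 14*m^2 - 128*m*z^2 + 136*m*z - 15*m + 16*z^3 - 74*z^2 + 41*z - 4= m^2*(112*z + 28) + m*(-128*z^2 + 16*z + 12) + 16*z^3 + 52*z^2 - 52*z - 16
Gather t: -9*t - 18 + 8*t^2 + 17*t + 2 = 8*t^2 + 8*t - 16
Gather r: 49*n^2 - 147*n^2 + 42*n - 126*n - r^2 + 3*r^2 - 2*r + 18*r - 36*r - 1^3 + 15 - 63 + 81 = -98*n^2 - 84*n + 2*r^2 - 20*r + 32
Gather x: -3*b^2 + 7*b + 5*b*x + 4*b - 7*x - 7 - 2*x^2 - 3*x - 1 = -3*b^2 + 11*b - 2*x^2 + x*(5*b - 10) - 8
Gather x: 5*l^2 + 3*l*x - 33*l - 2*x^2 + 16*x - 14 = 5*l^2 - 33*l - 2*x^2 + x*(3*l + 16) - 14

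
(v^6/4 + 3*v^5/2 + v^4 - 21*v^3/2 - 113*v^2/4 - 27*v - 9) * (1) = v^6/4 + 3*v^5/2 + v^4 - 21*v^3/2 - 113*v^2/4 - 27*v - 9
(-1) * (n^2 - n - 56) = -n^2 + n + 56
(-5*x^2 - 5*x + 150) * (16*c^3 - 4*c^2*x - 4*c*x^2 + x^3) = -80*c^3*x^2 - 80*c^3*x + 2400*c^3 + 20*c^2*x^3 + 20*c^2*x^2 - 600*c^2*x + 20*c*x^4 + 20*c*x^3 - 600*c*x^2 - 5*x^5 - 5*x^4 + 150*x^3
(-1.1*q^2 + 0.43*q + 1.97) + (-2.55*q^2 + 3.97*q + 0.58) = -3.65*q^2 + 4.4*q + 2.55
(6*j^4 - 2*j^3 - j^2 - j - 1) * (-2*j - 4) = -12*j^5 - 20*j^4 + 10*j^3 + 6*j^2 + 6*j + 4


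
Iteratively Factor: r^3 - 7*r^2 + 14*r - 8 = (r - 1)*(r^2 - 6*r + 8) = (r - 4)*(r - 1)*(r - 2)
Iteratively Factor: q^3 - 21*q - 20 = (q + 4)*(q^2 - 4*q - 5) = (q - 5)*(q + 4)*(q + 1)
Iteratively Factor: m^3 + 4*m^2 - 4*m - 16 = (m + 2)*(m^2 + 2*m - 8) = (m - 2)*(m + 2)*(m + 4)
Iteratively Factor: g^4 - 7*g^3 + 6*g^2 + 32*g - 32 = (g - 1)*(g^3 - 6*g^2 + 32) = (g - 4)*(g - 1)*(g^2 - 2*g - 8) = (g - 4)*(g - 1)*(g + 2)*(g - 4)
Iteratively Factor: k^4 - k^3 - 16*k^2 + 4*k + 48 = (k - 4)*(k^3 + 3*k^2 - 4*k - 12) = (k - 4)*(k + 3)*(k^2 - 4) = (k - 4)*(k + 2)*(k + 3)*(k - 2)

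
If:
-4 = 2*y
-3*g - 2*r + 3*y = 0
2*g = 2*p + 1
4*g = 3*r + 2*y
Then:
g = -26/17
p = -69/34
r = -12/17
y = -2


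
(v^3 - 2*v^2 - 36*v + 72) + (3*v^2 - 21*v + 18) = v^3 + v^2 - 57*v + 90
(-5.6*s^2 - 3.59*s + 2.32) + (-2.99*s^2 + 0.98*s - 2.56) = -8.59*s^2 - 2.61*s - 0.24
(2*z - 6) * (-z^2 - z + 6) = -2*z^3 + 4*z^2 + 18*z - 36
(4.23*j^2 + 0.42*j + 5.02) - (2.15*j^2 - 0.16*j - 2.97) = 2.08*j^2 + 0.58*j + 7.99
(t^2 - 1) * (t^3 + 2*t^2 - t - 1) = t^5 + 2*t^4 - 2*t^3 - 3*t^2 + t + 1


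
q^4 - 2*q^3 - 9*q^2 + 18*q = q*(q - 3)*(q - 2)*(q + 3)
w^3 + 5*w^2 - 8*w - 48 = (w - 3)*(w + 4)^2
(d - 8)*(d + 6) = d^2 - 2*d - 48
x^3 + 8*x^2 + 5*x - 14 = (x - 1)*(x + 2)*(x + 7)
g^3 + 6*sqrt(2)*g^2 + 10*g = g*(g + sqrt(2))*(g + 5*sqrt(2))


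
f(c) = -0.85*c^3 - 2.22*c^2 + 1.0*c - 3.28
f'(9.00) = -245.51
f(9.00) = -793.75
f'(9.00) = -245.51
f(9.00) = -793.75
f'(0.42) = -1.31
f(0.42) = -3.31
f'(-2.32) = -2.42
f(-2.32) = -6.93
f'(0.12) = 0.43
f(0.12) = -3.19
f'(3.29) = -41.21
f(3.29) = -54.29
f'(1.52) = -11.64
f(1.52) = -9.87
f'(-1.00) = 2.89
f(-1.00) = -5.65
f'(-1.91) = 0.18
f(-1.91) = -7.37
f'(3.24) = -40.15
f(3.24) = -52.26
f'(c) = -2.55*c^2 - 4.44*c + 1.0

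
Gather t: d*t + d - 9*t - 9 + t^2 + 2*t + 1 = d + t^2 + t*(d - 7) - 8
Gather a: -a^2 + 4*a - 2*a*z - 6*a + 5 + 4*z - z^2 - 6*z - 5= -a^2 + a*(-2*z - 2) - z^2 - 2*z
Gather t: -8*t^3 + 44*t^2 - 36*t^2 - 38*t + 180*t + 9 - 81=-8*t^3 + 8*t^2 + 142*t - 72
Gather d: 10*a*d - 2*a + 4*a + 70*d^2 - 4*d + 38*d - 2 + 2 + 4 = 2*a + 70*d^2 + d*(10*a + 34) + 4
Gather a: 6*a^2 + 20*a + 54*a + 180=6*a^2 + 74*a + 180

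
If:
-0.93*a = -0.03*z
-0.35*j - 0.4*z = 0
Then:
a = 0.032258064516129*z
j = -1.14285714285714*z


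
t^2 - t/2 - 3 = (t - 2)*(t + 3/2)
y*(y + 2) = y^2 + 2*y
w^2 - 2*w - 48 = (w - 8)*(w + 6)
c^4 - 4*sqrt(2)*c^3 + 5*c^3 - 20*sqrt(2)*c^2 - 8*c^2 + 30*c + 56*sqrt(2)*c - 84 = (c - 2)*(c + 7)*(c - 3*sqrt(2))*(c - sqrt(2))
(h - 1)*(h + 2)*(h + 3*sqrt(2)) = h^3 + h^2 + 3*sqrt(2)*h^2 - 2*h + 3*sqrt(2)*h - 6*sqrt(2)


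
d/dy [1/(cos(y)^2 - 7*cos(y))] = (2*cos(y) - 7)*sin(y)/((cos(y) - 7)^2*cos(y)^2)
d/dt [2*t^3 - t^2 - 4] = 2*t*(3*t - 1)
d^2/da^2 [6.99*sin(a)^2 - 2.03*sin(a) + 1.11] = 2.03*sin(a) + 13.98*cos(2*a)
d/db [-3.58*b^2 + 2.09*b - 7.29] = 2.09 - 7.16*b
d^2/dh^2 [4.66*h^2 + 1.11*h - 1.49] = 9.32000000000000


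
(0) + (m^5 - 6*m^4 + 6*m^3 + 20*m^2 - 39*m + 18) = m^5 - 6*m^4 + 6*m^3 + 20*m^2 - 39*m + 18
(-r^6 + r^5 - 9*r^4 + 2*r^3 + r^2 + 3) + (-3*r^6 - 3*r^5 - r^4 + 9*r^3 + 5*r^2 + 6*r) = -4*r^6 - 2*r^5 - 10*r^4 + 11*r^3 + 6*r^2 + 6*r + 3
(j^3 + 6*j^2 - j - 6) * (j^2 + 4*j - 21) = j^5 + 10*j^4 + 2*j^3 - 136*j^2 - 3*j + 126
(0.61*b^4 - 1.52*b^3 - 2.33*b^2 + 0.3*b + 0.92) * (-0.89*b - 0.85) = -0.5429*b^5 + 0.8343*b^4 + 3.3657*b^3 + 1.7135*b^2 - 1.0738*b - 0.782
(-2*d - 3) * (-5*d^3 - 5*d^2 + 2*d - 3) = 10*d^4 + 25*d^3 + 11*d^2 + 9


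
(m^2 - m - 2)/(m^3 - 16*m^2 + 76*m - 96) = (m + 1)/(m^2 - 14*m + 48)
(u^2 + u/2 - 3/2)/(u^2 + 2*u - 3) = (u + 3/2)/(u + 3)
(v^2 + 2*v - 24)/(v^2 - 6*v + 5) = (v^2 + 2*v - 24)/(v^2 - 6*v + 5)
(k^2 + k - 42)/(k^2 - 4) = (k^2 + k - 42)/(k^2 - 4)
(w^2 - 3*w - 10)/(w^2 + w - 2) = (w - 5)/(w - 1)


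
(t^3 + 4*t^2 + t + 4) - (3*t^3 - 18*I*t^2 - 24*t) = -2*t^3 + 4*t^2 + 18*I*t^2 + 25*t + 4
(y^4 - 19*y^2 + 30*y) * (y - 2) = y^5 - 2*y^4 - 19*y^3 + 68*y^2 - 60*y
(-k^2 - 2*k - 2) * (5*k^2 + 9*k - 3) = -5*k^4 - 19*k^3 - 25*k^2 - 12*k + 6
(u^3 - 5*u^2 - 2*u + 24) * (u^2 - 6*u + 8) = u^5 - 11*u^4 + 36*u^3 - 4*u^2 - 160*u + 192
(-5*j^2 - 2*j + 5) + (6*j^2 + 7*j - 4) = j^2 + 5*j + 1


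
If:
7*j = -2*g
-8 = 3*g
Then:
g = -8/3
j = 16/21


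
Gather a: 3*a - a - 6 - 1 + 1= 2*a - 6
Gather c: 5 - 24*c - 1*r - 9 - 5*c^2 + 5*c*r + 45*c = -5*c^2 + c*(5*r + 21) - r - 4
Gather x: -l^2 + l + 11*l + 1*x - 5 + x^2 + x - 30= -l^2 + 12*l + x^2 + 2*x - 35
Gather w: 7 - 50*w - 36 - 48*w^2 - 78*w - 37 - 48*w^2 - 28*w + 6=-96*w^2 - 156*w - 60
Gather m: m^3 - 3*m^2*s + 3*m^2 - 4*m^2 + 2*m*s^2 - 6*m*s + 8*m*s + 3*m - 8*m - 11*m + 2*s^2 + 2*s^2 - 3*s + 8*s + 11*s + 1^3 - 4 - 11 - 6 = m^3 + m^2*(-3*s - 1) + m*(2*s^2 + 2*s - 16) + 4*s^2 + 16*s - 20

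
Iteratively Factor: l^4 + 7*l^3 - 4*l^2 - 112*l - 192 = (l + 4)*(l^3 + 3*l^2 - 16*l - 48) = (l - 4)*(l + 4)*(l^2 + 7*l + 12) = (l - 4)*(l + 4)^2*(l + 3)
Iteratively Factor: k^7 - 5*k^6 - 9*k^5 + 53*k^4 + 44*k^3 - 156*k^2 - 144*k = (k - 3)*(k^6 - 2*k^5 - 15*k^4 + 8*k^3 + 68*k^2 + 48*k) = (k - 3)*(k + 1)*(k^5 - 3*k^4 - 12*k^3 + 20*k^2 + 48*k) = (k - 4)*(k - 3)*(k + 1)*(k^4 + k^3 - 8*k^2 - 12*k) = (k - 4)*(k - 3)*(k + 1)*(k + 2)*(k^3 - k^2 - 6*k) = (k - 4)*(k - 3)*(k + 1)*(k + 2)^2*(k^2 - 3*k) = (k - 4)*(k - 3)^2*(k + 1)*(k + 2)^2*(k)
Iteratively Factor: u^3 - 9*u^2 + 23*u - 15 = (u - 3)*(u^2 - 6*u + 5) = (u - 3)*(u - 1)*(u - 5)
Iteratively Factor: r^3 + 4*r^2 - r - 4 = (r + 4)*(r^2 - 1) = (r - 1)*(r + 4)*(r + 1)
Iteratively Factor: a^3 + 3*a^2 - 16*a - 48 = (a - 4)*(a^2 + 7*a + 12) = (a - 4)*(a + 3)*(a + 4)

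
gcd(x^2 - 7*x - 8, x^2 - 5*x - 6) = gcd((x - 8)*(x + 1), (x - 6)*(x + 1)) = x + 1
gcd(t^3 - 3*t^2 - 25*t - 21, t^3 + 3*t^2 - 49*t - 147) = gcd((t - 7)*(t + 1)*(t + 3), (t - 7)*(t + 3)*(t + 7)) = t^2 - 4*t - 21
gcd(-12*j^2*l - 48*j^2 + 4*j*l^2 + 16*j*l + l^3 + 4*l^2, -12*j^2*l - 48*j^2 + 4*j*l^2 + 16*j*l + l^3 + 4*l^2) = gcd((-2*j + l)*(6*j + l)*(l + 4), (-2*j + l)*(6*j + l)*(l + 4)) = 12*j^2*l + 48*j^2 - 4*j*l^2 - 16*j*l - l^3 - 4*l^2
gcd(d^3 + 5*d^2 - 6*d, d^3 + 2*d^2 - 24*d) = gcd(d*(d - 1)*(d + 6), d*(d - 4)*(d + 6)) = d^2 + 6*d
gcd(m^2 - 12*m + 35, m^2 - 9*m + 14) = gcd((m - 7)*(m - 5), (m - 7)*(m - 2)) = m - 7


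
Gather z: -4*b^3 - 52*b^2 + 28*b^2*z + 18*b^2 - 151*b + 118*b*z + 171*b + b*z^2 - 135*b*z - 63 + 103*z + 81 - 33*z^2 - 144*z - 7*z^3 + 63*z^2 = -4*b^3 - 34*b^2 + 20*b - 7*z^3 + z^2*(b + 30) + z*(28*b^2 - 17*b - 41) + 18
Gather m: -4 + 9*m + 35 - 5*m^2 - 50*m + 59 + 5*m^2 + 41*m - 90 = 0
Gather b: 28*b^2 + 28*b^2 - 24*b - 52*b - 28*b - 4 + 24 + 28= 56*b^2 - 104*b + 48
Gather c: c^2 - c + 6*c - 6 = c^2 + 5*c - 6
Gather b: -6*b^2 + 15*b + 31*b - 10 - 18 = -6*b^2 + 46*b - 28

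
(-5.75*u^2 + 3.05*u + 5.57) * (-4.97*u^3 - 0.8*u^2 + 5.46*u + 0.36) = 28.5775*u^5 - 10.5585*u^4 - 61.5179*u^3 + 10.127*u^2 + 31.5102*u + 2.0052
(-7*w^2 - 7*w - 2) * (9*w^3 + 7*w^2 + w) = -63*w^5 - 112*w^4 - 74*w^3 - 21*w^2 - 2*w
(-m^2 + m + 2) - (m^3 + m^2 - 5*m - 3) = -m^3 - 2*m^2 + 6*m + 5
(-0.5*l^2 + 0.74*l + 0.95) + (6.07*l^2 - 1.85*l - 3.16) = 5.57*l^2 - 1.11*l - 2.21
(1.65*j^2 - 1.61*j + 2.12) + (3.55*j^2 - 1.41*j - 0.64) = 5.2*j^2 - 3.02*j + 1.48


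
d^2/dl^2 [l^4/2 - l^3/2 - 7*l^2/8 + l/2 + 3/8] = 6*l^2 - 3*l - 7/4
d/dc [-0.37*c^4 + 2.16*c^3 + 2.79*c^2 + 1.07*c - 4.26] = -1.48*c^3 + 6.48*c^2 + 5.58*c + 1.07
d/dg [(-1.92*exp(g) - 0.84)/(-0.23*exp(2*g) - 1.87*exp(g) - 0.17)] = (-(0.46*exp(g) + 1.87)*(1.92*exp(g) + 0.84) + 0.4416*exp(2*g) + 3.5904*exp(g) + 0.3264)*exp(g)/(0.23*exp(2*g) + 1.87*exp(g) + 0.17)^2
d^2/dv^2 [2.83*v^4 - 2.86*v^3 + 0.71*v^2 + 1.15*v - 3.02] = 33.96*v^2 - 17.16*v + 1.42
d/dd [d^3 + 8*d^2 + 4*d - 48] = 3*d^2 + 16*d + 4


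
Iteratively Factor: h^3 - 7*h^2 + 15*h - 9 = (h - 1)*(h^2 - 6*h + 9) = (h - 3)*(h - 1)*(h - 3)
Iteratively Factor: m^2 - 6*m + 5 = (m - 1)*(m - 5)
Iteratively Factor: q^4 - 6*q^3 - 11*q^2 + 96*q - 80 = (q - 5)*(q^3 - q^2 - 16*q + 16) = (q - 5)*(q - 1)*(q^2 - 16) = (q - 5)*(q - 1)*(q + 4)*(q - 4)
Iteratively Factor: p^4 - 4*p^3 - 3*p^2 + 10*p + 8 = (p + 1)*(p^3 - 5*p^2 + 2*p + 8) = (p - 4)*(p + 1)*(p^2 - p - 2) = (p - 4)*(p - 2)*(p + 1)*(p + 1)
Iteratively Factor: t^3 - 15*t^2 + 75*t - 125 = (t - 5)*(t^2 - 10*t + 25) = (t - 5)^2*(t - 5)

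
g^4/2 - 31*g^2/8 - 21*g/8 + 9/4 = (g/2 + 1)*(g - 3)*(g - 1/2)*(g + 3/2)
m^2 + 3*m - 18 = (m - 3)*(m + 6)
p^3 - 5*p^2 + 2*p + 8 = (p - 4)*(p - 2)*(p + 1)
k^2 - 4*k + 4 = (k - 2)^2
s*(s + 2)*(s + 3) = s^3 + 5*s^2 + 6*s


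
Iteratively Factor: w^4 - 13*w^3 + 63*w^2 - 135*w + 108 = (w - 4)*(w^3 - 9*w^2 + 27*w - 27) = (w - 4)*(w - 3)*(w^2 - 6*w + 9) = (w - 4)*(w - 3)^2*(w - 3)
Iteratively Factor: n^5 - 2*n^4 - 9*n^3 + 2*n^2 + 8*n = (n)*(n^4 - 2*n^3 - 9*n^2 + 2*n + 8) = n*(n + 1)*(n^3 - 3*n^2 - 6*n + 8) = n*(n + 1)*(n + 2)*(n^2 - 5*n + 4) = n*(n - 4)*(n + 1)*(n + 2)*(n - 1)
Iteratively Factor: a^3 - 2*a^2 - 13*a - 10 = (a + 1)*(a^2 - 3*a - 10) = (a + 1)*(a + 2)*(a - 5)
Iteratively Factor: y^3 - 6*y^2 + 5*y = (y)*(y^2 - 6*y + 5) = y*(y - 1)*(y - 5)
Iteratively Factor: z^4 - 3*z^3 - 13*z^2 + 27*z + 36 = (z + 1)*(z^3 - 4*z^2 - 9*z + 36) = (z - 4)*(z + 1)*(z^2 - 9) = (z - 4)*(z - 3)*(z + 1)*(z + 3)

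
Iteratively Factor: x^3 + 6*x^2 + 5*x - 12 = (x + 4)*(x^2 + 2*x - 3) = (x - 1)*(x + 4)*(x + 3)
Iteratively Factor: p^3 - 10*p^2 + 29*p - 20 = (p - 5)*(p^2 - 5*p + 4) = (p - 5)*(p - 4)*(p - 1)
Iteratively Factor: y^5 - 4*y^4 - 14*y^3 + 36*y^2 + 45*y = (y - 5)*(y^4 + y^3 - 9*y^2 - 9*y) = y*(y - 5)*(y^3 + y^2 - 9*y - 9) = y*(y - 5)*(y + 1)*(y^2 - 9) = y*(y - 5)*(y + 1)*(y + 3)*(y - 3)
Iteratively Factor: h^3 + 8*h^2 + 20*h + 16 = (h + 4)*(h^2 + 4*h + 4) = (h + 2)*(h + 4)*(h + 2)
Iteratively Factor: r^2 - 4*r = (r - 4)*(r)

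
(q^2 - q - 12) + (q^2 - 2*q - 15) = 2*q^2 - 3*q - 27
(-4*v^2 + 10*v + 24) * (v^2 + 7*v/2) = -4*v^4 - 4*v^3 + 59*v^2 + 84*v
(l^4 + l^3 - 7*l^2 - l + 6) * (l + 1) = l^5 + 2*l^4 - 6*l^3 - 8*l^2 + 5*l + 6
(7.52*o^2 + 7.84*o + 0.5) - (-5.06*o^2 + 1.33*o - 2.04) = 12.58*o^2 + 6.51*o + 2.54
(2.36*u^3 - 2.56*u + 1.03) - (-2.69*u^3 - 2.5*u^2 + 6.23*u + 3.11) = 5.05*u^3 + 2.5*u^2 - 8.79*u - 2.08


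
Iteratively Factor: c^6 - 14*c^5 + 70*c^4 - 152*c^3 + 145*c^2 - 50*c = (c - 1)*(c^5 - 13*c^4 + 57*c^3 - 95*c^2 + 50*c) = (c - 1)^2*(c^4 - 12*c^3 + 45*c^2 - 50*c) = (c - 5)*(c - 1)^2*(c^3 - 7*c^2 + 10*c) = (c - 5)*(c - 2)*(c - 1)^2*(c^2 - 5*c) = c*(c - 5)*(c - 2)*(c - 1)^2*(c - 5)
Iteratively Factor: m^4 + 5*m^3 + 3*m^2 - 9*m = (m + 3)*(m^3 + 2*m^2 - 3*m) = m*(m + 3)*(m^2 + 2*m - 3) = m*(m + 3)^2*(m - 1)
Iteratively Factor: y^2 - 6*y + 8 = (y - 2)*(y - 4)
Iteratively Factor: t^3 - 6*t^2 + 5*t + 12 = (t - 3)*(t^2 - 3*t - 4) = (t - 4)*(t - 3)*(t + 1)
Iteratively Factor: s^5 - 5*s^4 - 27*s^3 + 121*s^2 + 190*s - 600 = (s + 3)*(s^4 - 8*s^3 - 3*s^2 + 130*s - 200) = (s + 3)*(s + 4)*(s^3 - 12*s^2 + 45*s - 50) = (s - 2)*(s + 3)*(s + 4)*(s^2 - 10*s + 25) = (s - 5)*(s - 2)*(s + 3)*(s + 4)*(s - 5)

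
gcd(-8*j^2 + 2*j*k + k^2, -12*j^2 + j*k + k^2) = 4*j + k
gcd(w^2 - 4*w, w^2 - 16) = w - 4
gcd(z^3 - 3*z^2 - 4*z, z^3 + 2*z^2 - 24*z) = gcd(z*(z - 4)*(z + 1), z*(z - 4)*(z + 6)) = z^2 - 4*z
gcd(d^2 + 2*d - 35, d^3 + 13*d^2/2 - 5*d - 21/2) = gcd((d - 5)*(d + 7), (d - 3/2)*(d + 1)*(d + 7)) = d + 7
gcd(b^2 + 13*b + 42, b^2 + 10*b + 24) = b + 6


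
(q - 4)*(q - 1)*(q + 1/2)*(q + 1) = q^4 - 7*q^3/2 - 3*q^2 + 7*q/2 + 2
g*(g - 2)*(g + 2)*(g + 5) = g^4 + 5*g^3 - 4*g^2 - 20*g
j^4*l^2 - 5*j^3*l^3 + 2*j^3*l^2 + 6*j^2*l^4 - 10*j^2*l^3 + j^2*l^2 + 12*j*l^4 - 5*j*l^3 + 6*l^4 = (j - 3*l)*(j - 2*l)*(j*l + l)^2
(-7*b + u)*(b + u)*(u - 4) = -7*b^2*u + 28*b^2 - 6*b*u^2 + 24*b*u + u^3 - 4*u^2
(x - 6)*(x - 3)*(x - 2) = x^3 - 11*x^2 + 36*x - 36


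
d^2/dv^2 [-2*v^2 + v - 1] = -4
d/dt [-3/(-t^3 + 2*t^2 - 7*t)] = 3*(-3*t^2 + 4*t - 7)/(t^2*(t^2 - 2*t + 7)^2)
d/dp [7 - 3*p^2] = -6*p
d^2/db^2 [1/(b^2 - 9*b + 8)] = 2*(-b^2 + 9*b + (2*b - 9)^2 - 8)/(b^2 - 9*b + 8)^3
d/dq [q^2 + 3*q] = 2*q + 3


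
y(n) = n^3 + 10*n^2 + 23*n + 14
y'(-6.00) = 11.00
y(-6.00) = 20.00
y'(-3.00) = -10.00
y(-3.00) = 8.00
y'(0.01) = 23.20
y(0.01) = 14.23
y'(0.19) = 26.91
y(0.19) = 18.74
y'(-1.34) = 1.59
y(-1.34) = -1.27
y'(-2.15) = -6.13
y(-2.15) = 0.84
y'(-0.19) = 19.31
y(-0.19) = 9.98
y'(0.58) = 35.61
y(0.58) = 30.90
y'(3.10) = 113.83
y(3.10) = 211.19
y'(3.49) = 129.34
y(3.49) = 258.58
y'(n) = 3*n^2 + 20*n + 23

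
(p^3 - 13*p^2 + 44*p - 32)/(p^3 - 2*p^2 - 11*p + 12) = (p - 8)/(p + 3)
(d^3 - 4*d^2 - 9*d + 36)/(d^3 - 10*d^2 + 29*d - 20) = (d^2 - 9)/(d^2 - 6*d + 5)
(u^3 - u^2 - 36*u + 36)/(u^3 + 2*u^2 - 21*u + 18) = (u - 6)/(u - 3)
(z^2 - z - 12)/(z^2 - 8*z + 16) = (z + 3)/(z - 4)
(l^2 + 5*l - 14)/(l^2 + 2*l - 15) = (l^2 + 5*l - 14)/(l^2 + 2*l - 15)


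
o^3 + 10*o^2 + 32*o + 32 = (o + 2)*(o + 4)^2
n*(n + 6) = n^2 + 6*n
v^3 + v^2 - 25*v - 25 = (v - 5)*(v + 1)*(v + 5)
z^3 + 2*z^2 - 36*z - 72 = (z - 6)*(z + 2)*(z + 6)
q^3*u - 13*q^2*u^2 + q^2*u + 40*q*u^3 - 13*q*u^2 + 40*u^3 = (q - 8*u)*(q - 5*u)*(q*u + u)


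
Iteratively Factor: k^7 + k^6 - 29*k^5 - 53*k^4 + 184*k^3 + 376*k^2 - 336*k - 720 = (k + 3)*(k^6 - 2*k^5 - 23*k^4 + 16*k^3 + 136*k^2 - 32*k - 240) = (k - 2)*(k + 3)*(k^5 - 23*k^3 - 30*k^2 + 76*k + 120) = (k - 2)*(k + 2)*(k + 3)*(k^4 - 2*k^3 - 19*k^2 + 8*k + 60) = (k - 2)^2*(k + 2)*(k + 3)*(k^3 - 19*k - 30) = (k - 2)^2*(k + 2)*(k + 3)^2*(k^2 - 3*k - 10) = (k - 5)*(k - 2)^2*(k + 2)*(k + 3)^2*(k + 2)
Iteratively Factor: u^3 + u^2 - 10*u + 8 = (u - 1)*(u^2 + 2*u - 8) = (u - 1)*(u + 4)*(u - 2)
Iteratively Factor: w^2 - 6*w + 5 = (w - 1)*(w - 5)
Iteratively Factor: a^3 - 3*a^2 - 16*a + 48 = (a - 4)*(a^2 + a - 12) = (a - 4)*(a + 4)*(a - 3)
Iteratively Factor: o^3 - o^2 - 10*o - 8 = (o - 4)*(o^2 + 3*o + 2) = (o - 4)*(o + 1)*(o + 2)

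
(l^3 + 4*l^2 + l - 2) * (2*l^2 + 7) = 2*l^5 + 8*l^4 + 9*l^3 + 24*l^2 + 7*l - 14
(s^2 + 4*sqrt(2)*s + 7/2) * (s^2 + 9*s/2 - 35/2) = s^4 + 9*s^3/2 + 4*sqrt(2)*s^3 - 14*s^2 + 18*sqrt(2)*s^2 - 70*sqrt(2)*s + 63*s/4 - 245/4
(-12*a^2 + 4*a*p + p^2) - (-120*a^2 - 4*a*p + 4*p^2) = 108*a^2 + 8*a*p - 3*p^2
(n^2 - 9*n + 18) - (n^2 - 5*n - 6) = 24 - 4*n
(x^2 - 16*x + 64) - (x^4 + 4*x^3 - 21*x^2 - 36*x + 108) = -x^4 - 4*x^3 + 22*x^2 + 20*x - 44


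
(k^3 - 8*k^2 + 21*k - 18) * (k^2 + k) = k^5 - 7*k^4 + 13*k^3 + 3*k^2 - 18*k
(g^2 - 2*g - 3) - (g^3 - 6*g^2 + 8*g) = -g^3 + 7*g^2 - 10*g - 3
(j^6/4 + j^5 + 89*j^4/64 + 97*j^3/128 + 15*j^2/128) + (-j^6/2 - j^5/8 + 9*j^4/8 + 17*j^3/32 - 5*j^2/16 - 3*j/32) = -j^6/4 + 7*j^5/8 + 161*j^4/64 + 165*j^3/128 - 25*j^2/128 - 3*j/32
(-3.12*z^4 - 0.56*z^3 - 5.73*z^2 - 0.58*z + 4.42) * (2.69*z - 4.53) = -8.3928*z^5 + 12.6272*z^4 - 12.8769*z^3 + 24.3967*z^2 + 14.5172*z - 20.0226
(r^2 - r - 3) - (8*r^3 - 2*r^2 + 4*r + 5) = -8*r^3 + 3*r^2 - 5*r - 8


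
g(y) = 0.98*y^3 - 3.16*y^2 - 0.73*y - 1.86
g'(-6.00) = 143.03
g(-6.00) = -322.92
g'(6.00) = 67.19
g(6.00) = 91.68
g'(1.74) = -2.83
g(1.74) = -7.53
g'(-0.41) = 2.36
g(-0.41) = -2.16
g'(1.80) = -2.58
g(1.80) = -7.70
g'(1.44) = -3.73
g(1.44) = -6.54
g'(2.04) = -1.39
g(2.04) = -8.18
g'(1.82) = -2.49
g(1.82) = -7.75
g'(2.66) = 3.26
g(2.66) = -7.72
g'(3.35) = 11.09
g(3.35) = -2.93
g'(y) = 2.94*y^2 - 6.32*y - 0.73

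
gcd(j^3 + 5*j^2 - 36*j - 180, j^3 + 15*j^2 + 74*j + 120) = j^2 + 11*j + 30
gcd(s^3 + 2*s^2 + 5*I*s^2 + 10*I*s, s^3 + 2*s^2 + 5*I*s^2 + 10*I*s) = s^3 + s^2*(2 + 5*I) + 10*I*s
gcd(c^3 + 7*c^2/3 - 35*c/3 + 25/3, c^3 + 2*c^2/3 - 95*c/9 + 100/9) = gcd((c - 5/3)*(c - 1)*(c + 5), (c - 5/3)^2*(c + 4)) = c - 5/3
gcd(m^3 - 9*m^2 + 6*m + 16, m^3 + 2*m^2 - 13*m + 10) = m - 2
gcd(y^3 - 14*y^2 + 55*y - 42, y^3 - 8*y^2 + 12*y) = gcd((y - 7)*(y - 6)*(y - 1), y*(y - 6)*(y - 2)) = y - 6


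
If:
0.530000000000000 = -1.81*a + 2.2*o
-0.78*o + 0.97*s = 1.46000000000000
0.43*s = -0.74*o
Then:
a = -1.02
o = -0.60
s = 1.03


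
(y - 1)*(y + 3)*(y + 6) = y^3 + 8*y^2 + 9*y - 18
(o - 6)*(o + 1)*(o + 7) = o^3 + 2*o^2 - 41*o - 42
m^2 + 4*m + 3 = (m + 1)*(m + 3)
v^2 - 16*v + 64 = (v - 8)^2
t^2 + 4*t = t*(t + 4)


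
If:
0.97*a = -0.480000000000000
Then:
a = -0.49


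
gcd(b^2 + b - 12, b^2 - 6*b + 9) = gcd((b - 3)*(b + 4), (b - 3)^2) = b - 3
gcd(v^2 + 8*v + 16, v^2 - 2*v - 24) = v + 4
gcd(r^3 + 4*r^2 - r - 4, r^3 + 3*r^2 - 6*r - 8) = r^2 + 5*r + 4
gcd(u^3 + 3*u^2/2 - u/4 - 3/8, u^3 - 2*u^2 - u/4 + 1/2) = u^2 - 1/4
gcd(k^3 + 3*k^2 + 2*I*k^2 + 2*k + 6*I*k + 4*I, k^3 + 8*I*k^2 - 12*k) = k + 2*I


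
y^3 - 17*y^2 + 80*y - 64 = (y - 8)^2*(y - 1)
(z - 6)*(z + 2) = z^2 - 4*z - 12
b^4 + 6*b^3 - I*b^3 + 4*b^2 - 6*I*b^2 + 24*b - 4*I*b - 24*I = (b + 6)*(b - 2*I)*(b - I)*(b + 2*I)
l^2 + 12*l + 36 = (l + 6)^2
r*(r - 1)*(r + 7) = r^3 + 6*r^2 - 7*r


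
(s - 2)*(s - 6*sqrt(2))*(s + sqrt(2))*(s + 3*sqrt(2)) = s^4 - 2*sqrt(2)*s^3 - 2*s^3 - 42*s^2 + 4*sqrt(2)*s^2 - 36*sqrt(2)*s + 84*s + 72*sqrt(2)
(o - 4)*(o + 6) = o^2 + 2*o - 24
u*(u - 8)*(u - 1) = u^3 - 9*u^2 + 8*u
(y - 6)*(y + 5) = y^2 - y - 30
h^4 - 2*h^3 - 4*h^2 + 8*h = h*(h - 2)^2*(h + 2)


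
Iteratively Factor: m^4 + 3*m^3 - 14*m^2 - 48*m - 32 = (m + 4)*(m^3 - m^2 - 10*m - 8) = (m + 1)*(m + 4)*(m^2 - 2*m - 8) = (m - 4)*(m + 1)*(m + 4)*(m + 2)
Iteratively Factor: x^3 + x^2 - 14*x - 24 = (x - 4)*(x^2 + 5*x + 6) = (x - 4)*(x + 3)*(x + 2)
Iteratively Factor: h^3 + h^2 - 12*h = (h)*(h^2 + h - 12) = h*(h - 3)*(h + 4)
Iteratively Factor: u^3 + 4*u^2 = (u)*(u^2 + 4*u) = u*(u + 4)*(u)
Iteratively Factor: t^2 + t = (t + 1)*(t)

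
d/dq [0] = 0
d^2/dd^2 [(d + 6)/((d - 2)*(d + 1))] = 2*(d^3 + 18*d^2 - 12*d + 16)/(d^6 - 3*d^5 - 3*d^4 + 11*d^3 + 6*d^2 - 12*d - 8)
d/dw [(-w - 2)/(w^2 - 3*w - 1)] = (-w^2 + 3*w + (w + 2)*(2*w - 3) + 1)/(-w^2 + 3*w + 1)^2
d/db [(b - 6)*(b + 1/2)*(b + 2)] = 3*b^2 - 7*b - 14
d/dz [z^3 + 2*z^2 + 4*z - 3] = 3*z^2 + 4*z + 4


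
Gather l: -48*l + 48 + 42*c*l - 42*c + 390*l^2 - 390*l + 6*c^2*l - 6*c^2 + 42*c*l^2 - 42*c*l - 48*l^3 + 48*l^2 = -6*c^2 - 42*c - 48*l^3 + l^2*(42*c + 438) + l*(6*c^2 - 438) + 48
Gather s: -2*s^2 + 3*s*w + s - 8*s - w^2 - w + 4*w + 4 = -2*s^2 + s*(3*w - 7) - w^2 + 3*w + 4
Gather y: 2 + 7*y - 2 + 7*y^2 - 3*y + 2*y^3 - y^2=2*y^3 + 6*y^2 + 4*y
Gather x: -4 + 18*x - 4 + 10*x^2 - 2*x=10*x^2 + 16*x - 8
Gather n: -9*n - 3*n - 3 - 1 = -12*n - 4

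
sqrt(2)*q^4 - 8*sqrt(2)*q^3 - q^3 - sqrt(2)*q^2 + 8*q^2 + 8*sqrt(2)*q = q*(q - 8)*(q - sqrt(2))*(sqrt(2)*q + 1)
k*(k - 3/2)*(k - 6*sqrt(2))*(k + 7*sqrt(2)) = k^4 - 3*k^3/2 + sqrt(2)*k^3 - 84*k^2 - 3*sqrt(2)*k^2/2 + 126*k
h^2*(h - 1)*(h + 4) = h^4 + 3*h^3 - 4*h^2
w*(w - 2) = w^2 - 2*w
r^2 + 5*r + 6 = (r + 2)*(r + 3)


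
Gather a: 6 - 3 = 3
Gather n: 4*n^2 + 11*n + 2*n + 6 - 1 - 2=4*n^2 + 13*n + 3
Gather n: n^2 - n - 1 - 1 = n^2 - n - 2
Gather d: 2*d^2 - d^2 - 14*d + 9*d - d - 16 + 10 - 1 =d^2 - 6*d - 7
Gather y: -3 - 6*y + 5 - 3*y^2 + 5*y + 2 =-3*y^2 - y + 4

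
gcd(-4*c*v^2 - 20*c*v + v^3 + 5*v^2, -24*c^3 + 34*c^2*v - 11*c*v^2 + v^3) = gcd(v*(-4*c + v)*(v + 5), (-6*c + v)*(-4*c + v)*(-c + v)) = -4*c + v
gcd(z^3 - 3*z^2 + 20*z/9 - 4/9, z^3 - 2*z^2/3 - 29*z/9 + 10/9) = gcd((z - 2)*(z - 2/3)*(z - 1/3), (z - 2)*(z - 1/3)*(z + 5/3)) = z^2 - 7*z/3 + 2/3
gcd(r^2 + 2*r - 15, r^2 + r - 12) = r - 3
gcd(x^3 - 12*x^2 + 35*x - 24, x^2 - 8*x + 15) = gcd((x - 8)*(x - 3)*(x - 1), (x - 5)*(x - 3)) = x - 3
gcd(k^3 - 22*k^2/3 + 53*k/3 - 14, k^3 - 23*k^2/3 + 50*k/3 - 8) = k - 3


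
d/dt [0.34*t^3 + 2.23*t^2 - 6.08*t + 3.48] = 1.02*t^2 + 4.46*t - 6.08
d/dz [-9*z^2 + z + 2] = 1 - 18*z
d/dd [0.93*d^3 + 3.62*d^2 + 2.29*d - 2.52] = 2.79*d^2 + 7.24*d + 2.29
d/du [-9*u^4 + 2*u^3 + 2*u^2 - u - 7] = -36*u^3 + 6*u^2 + 4*u - 1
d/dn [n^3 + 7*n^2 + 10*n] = 3*n^2 + 14*n + 10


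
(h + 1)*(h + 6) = h^2 + 7*h + 6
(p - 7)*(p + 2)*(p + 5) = p^3 - 39*p - 70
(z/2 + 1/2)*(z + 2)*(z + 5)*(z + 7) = z^4/2 + 15*z^3/2 + 73*z^2/2 + 129*z/2 + 35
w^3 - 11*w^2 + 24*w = w*(w - 8)*(w - 3)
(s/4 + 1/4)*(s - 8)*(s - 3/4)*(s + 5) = s^4/4 - 11*s^3/16 - 83*s^2/8 - 31*s/16 + 15/2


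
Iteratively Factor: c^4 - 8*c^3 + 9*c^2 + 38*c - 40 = (c + 2)*(c^3 - 10*c^2 + 29*c - 20) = (c - 5)*(c + 2)*(c^2 - 5*c + 4) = (c - 5)*(c - 1)*(c + 2)*(c - 4)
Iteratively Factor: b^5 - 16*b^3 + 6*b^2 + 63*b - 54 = (b - 2)*(b^4 + 2*b^3 - 12*b^2 - 18*b + 27) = (b - 2)*(b - 1)*(b^3 + 3*b^2 - 9*b - 27) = (b - 2)*(b - 1)*(b + 3)*(b^2 - 9) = (b - 3)*(b - 2)*(b - 1)*(b + 3)*(b + 3)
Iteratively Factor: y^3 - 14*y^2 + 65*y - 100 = (y - 5)*(y^2 - 9*y + 20) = (y - 5)^2*(y - 4)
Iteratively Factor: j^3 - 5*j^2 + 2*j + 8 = (j - 4)*(j^2 - j - 2) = (j - 4)*(j - 2)*(j + 1)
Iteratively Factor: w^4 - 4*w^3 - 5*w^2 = (w)*(w^3 - 4*w^2 - 5*w) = w^2*(w^2 - 4*w - 5) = w^2*(w - 5)*(w + 1)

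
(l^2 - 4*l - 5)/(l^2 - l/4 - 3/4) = 4*(-l^2 + 4*l + 5)/(-4*l^2 + l + 3)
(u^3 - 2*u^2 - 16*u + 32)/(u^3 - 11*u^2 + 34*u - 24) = (u^2 + 2*u - 8)/(u^2 - 7*u + 6)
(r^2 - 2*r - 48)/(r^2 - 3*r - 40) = (r + 6)/(r + 5)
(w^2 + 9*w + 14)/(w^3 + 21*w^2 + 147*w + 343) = (w + 2)/(w^2 + 14*w + 49)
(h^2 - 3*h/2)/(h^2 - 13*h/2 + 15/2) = h/(h - 5)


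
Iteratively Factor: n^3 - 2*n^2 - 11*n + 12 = (n - 1)*(n^2 - n - 12) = (n - 1)*(n + 3)*(n - 4)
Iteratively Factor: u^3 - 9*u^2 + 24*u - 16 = (u - 1)*(u^2 - 8*u + 16) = (u - 4)*(u - 1)*(u - 4)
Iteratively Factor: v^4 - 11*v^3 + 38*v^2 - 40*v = (v - 5)*(v^3 - 6*v^2 + 8*v) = (v - 5)*(v - 2)*(v^2 - 4*v) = (v - 5)*(v - 4)*(v - 2)*(v)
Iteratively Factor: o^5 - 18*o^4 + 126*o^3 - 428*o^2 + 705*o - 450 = (o - 3)*(o^4 - 15*o^3 + 81*o^2 - 185*o + 150) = (o - 5)*(o - 3)*(o^3 - 10*o^2 + 31*o - 30) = (o - 5)^2*(o - 3)*(o^2 - 5*o + 6) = (o - 5)^2*(o - 3)^2*(o - 2)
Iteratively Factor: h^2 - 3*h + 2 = (h - 1)*(h - 2)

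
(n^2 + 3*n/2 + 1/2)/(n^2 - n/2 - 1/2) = (n + 1)/(n - 1)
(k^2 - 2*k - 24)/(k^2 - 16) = (k - 6)/(k - 4)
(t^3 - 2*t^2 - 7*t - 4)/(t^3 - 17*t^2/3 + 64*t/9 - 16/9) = 9*(t^2 + 2*t + 1)/(9*t^2 - 15*t + 4)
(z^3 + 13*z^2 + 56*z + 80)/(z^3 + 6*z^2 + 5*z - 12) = (z^2 + 9*z + 20)/(z^2 + 2*z - 3)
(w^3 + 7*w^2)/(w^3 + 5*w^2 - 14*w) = w/(w - 2)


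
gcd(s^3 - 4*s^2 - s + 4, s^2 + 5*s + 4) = s + 1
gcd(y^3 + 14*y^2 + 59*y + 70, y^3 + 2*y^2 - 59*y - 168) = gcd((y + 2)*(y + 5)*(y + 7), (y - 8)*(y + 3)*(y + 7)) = y + 7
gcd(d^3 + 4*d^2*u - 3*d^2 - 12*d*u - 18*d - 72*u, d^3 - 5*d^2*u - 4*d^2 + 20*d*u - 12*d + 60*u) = d - 6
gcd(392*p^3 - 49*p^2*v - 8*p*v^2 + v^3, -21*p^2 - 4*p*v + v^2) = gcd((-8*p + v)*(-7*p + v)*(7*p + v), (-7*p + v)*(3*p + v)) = 7*p - v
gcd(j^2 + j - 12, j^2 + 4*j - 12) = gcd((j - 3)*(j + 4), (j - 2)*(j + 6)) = 1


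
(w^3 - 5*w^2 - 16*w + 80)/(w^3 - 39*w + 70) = (w^2 - 16)/(w^2 + 5*w - 14)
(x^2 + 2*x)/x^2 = (x + 2)/x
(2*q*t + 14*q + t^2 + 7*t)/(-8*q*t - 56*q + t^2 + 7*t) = (-2*q - t)/(8*q - t)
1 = 1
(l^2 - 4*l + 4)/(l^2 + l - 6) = (l - 2)/(l + 3)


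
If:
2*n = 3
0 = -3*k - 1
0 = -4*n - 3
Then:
No Solution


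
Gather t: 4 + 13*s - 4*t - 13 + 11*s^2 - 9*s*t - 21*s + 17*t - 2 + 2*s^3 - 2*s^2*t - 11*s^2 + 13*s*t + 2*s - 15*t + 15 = 2*s^3 - 6*s + t*(-2*s^2 + 4*s - 2) + 4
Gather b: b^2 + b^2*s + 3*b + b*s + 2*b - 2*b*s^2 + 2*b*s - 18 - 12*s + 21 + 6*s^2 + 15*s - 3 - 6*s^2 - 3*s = b^2*(s + 1) + b*(-2*s^2 + 3*s + 5)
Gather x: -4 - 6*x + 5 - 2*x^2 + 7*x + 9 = -2*x^2 + x + 10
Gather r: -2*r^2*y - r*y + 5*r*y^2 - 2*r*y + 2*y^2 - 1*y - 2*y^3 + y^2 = -2*r^2*y + r*(5*y^2 - 3*y) - 2*y^3 + 3*y^2 - y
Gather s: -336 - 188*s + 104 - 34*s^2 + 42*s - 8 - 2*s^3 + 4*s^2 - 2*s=-2*s^3 - 30*s^2 - 148*s - 240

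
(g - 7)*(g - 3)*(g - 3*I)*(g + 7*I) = g^4 - 10*g^3 + 4*I*g^3 + 42*g^2 - 40*I*g^2 - 210*g + 84*I*g + 441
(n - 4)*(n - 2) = n^2 - 6*n + 8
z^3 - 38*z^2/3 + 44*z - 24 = (z - 6)^2*(z - 2/3)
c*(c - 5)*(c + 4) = c^3 - c^2 - 20*c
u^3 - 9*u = u*(u - 3)*(u + 3)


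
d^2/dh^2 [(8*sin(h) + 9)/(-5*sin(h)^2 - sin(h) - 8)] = (200*sin(h)^5 + 860*sin(h)^4 - 2185*sin(h)^3 - 2845*sin(h)^2 + 2090*sin(h) + 830)/(5*sin(h)^2 + sin(h) + 8)^3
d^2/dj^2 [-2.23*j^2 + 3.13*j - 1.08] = -4.46000000000000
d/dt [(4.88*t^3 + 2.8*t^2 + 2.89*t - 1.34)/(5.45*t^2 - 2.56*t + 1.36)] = (26.596*t^4 - 24.9856*t^3 - 3.0081*t^2 + 22.222*t + 0.5)/(29.7025*t^4 - 27.904*t^3 + 21.3776*t^2 - 6.9632*t + 1.8496)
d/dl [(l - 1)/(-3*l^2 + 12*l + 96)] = (-l^2 + 4*l + 2*(l - 2)*(l - 1) + 32)/(3*(-l^2 + 4*l + 32)^2)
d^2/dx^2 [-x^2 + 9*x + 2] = -2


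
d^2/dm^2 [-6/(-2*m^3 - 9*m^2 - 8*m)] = 12*(-3*m*(2*m + 3)*(2*m^2 + 9*m + 8) + 4*(3*m^2 + 9*m + 4)^2)/(m^3*(2*m^2 + 9*m + 8)^3)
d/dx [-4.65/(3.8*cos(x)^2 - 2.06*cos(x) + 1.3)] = (9.579 - 35.34*cos(x))*sin(x)/(3.8*cos(x)^2 - 2.06*cos(x) + 1.3)^2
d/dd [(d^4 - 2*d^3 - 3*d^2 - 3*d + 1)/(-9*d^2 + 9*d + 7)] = (-18*d^5 + 45*d^4 - 8*d^3 - 96*d^2 - 24*d - 30)/(81*d^4 - 162*d^3 - 45*d^2 + 126*d + 49)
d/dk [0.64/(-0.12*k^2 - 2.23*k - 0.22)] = (0.1536*k + 1.4272)/(0.12*k^2 + 2.23*k + 0.22)^2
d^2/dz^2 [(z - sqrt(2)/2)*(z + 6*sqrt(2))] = 2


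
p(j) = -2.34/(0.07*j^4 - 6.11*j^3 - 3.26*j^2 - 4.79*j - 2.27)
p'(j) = -2.34*(-0.28*j^3 + 18.33*j^2 + 6.52*j + 4.79)/(0.07*j^4 - 6.11*j^3 - 3.26*j^2 - 4.79*j - 2.27)^2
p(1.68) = 0.05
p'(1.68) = -0.07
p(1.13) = 0.11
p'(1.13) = -0.19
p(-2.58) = -0.02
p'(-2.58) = -0.03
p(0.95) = 0.16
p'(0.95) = -0.29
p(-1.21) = -0.24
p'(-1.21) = -0.60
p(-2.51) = -0.03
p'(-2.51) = -0.03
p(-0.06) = 1.17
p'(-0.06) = -2.63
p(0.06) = 0.91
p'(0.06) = -1.86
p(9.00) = 0.00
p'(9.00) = -0.00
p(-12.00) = -0.00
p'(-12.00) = -0.00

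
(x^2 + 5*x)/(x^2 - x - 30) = x/(x - 6)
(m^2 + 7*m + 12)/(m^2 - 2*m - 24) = (m + 3)/(m - 6)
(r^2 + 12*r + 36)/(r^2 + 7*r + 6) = (r + 6)/(r + 1)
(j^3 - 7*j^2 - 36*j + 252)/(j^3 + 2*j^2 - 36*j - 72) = (j - 7)/(j + 2)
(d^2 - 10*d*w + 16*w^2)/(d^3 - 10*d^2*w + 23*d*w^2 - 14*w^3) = (d - 8*w)/(d^2 - 8*d*w + 7*w^2)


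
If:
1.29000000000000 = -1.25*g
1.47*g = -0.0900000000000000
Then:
No Solution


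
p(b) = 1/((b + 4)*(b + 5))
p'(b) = -1/((b + 4)*(b + 5)^2) - 1/((b + 4)^2*(b + 5))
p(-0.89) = 0.08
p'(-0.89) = -0.04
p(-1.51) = 0.12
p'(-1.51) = -0.08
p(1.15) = 0.03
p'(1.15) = -0.01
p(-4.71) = -4.86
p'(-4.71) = 9.91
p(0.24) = 0.05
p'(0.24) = -0.02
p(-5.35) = 2.12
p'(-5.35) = 7.61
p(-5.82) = 0.67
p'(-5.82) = 1.19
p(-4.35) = -4.40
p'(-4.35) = -5.80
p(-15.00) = 0.01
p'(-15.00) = 0.00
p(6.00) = 0.01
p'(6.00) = 0.00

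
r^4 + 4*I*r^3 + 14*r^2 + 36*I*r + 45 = (r - 3*I)*(r - I)*(r + 3*I)*(r + 5*I)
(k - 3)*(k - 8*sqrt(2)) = k^2 - 8*sqrt(2)*k - 3*k + 24*sqrt(2)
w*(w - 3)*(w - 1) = w^3 - 4*w^2 + 3*w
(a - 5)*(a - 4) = a^2 - 9*a + 20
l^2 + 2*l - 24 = (l - 4)*(l + 6)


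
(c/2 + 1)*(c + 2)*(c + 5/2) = c^3/2 + 13*c^2/4 + 7*c + 5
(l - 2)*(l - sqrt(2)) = l^2 - 2*l - sqrt(2)*l + 2*sqrt(2)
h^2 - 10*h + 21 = (h - 7)*(h - 3)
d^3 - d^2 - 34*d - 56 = (d - 7)*(d + 2)*(d + 4)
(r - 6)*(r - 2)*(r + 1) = r^3 - 7*r^2 + 4*r + 12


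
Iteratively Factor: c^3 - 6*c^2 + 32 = (c + 2)*(c^2 - 8*c + 16) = (c - 4)*(c + 2)*(c - 4)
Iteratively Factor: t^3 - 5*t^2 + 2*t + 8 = (t - 2)*(t^2 - 3*t - 4) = (t - 4)*(t - 2)*(t + 1)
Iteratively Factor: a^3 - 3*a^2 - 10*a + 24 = (a - 4)*(a^2 + a - 6) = (a - 4)*(a - 2)*(a + 3)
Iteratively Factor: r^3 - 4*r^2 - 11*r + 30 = (r - 5)*(r^2 + r - 6) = (r - 5)*(r + 3)*(r - 2)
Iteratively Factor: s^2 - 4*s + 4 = (s - 2)*(s - 2)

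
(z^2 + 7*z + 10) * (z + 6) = z^3 + 13*z^2 + 52*z + 60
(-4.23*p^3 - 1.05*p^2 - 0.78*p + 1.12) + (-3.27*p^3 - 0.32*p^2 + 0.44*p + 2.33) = -7.5*p^3 - 1.37*p^2 - 0.34*p + 3.45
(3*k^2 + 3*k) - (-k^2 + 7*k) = 4*k^2 - 4*k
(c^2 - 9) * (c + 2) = c^3 + 2*c^2 - 9*c - 18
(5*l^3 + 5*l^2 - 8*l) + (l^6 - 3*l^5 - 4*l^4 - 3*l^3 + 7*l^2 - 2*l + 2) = l^6 - 3*l^5 - 4*l^4 + 2*l^3 + 12*l^2 - 10*l + 2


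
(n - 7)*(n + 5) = n^2 - 2*n - 35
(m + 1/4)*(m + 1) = m^2 + 5*m/4 + 1/4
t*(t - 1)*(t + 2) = t^3 + t^2 - 2*t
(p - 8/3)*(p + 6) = p^2 + 10*p/3 - 16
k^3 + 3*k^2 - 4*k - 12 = (k - 2)*(k + 2)*(k + 3)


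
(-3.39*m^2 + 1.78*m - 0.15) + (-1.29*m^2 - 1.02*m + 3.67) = -4.68*m^2 + 0.76*m + 3.52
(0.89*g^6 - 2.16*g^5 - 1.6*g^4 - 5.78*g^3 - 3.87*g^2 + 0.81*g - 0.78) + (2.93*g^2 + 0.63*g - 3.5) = 0.89*g^6 - 2.16*g^5 - 1.6*g^4 - 5.78*g^3 - 0.94*g^2 + 1.44*g - 4.28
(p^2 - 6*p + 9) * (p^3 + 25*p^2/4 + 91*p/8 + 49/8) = p^5 + p^4/4 - 137*p^3/8 - 47*p^2/8 + 525*p/8 + 441/8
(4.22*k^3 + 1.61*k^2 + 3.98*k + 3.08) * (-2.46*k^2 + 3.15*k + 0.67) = -10.3812*k^5 + 9.3324*k^4 - 1.8919*k^3 + 6.0389*k^2 + 12.3686*k + 2.0636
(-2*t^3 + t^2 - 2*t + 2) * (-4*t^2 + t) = 8*t^5 - 6*t^4 + 9*t^3 - 10*t^2 + 2*t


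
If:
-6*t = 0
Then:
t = 0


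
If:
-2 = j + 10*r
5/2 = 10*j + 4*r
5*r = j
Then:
No Solution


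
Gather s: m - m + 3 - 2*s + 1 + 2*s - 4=0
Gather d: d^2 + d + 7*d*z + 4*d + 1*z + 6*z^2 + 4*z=d^2 + d*(7*z + 5) + 6*z^2 + 5*z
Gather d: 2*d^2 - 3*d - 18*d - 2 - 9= 2*d^2 - 21*d - 11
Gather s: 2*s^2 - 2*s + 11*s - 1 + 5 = 2*s^2 + 9*s + 4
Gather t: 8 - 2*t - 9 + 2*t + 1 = 0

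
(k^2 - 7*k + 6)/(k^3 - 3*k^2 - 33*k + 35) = (k - 6)/(k^2 - 2*k - 35)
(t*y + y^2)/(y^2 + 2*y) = (t + y)/(y + 2)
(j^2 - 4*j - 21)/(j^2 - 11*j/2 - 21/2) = 2*(j + 3)/(2*j + 3)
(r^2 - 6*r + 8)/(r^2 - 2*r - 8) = (r - 2)/(r + 2)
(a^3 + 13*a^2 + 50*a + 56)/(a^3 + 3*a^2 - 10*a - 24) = (a + 7)/(a - 3)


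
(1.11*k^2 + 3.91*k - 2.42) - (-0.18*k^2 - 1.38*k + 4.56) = 1.29*k^2 + 5.29*k - 6.98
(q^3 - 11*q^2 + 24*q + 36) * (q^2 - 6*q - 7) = q^5 - 17*q^4 + 83*q^3 - 31*q^2 - 384*q - 252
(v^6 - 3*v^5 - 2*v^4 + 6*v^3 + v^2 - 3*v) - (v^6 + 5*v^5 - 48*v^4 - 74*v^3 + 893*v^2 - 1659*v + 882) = -8*v^5 + 46*v^4 + 80*v^3 - 892*v^2 + 1656*v - 882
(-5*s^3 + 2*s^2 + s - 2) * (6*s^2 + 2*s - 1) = -30*s^5 + 2*s^4 + 15*s^3 - 12*s^2 - 5*s + 2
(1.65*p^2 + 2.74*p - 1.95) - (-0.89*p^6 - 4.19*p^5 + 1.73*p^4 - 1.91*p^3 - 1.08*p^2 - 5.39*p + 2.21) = 0.89*p^6 + 4.19*p^5 - 1.73*p^4 + 1.91*p^3 + 2.73*p^2 + 8.13*p - 4.16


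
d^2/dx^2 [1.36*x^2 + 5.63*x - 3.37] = 2.72000000000000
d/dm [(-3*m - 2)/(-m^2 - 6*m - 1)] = (3*m^2 + 18*m - 2*(m + 3)*(3*m + 2) + 3)/(m^2 + 6*m + 1)^2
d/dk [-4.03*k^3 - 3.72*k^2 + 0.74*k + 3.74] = -12.09*k^2 - 7.44*k + 0.74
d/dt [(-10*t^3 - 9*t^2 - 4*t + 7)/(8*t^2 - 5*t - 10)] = (-80*t^4 + 100*t^3 + 377*t^2 + 68*t + 75)/(64*t^4 - 80*t^3 - 135*t^2 + 100*t + 100)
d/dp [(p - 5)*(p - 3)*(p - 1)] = 3*p^2 - 18*p + 23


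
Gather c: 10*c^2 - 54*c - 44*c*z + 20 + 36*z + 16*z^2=10*c^2 + c*(-44*z - 54) + 16*z^2 + 36*z + 20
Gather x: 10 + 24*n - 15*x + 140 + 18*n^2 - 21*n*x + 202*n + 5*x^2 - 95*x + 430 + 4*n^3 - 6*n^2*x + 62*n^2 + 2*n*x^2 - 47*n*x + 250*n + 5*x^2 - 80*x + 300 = 4*n^3 + 80*n^2 + 476*n + x^2*(2*n + 10) + x*(-6*n^2 - 68*n - 190) + 880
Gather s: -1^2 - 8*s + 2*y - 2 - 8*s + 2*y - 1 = -16*s + 4*y - 4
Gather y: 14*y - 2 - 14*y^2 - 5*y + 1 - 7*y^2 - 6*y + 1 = -21*y^2 + 3*y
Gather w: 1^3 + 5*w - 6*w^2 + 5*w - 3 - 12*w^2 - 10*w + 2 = -18*w^2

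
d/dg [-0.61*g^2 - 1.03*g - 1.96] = -1.22*g - 1.03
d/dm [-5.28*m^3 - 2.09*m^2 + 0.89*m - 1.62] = -15.84*m^2 - 4.18*m + 0.89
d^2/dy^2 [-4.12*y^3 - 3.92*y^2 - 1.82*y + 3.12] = -24.72*y - 7.84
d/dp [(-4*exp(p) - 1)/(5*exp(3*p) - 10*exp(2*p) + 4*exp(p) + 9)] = (40*exp(3*p) - 25*exp(2*p) - 20*exp(p) - 32)*exp(p)/(25*exp(6*p) - 100*exp(5*p) + 140*exp(4*p) + 10*exp(3*p) - 164*exp(2*p) + 72*exp(p) + 81)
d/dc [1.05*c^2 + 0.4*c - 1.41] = 2.1*c + 0.4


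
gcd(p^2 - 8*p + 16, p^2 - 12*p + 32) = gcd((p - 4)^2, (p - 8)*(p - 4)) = p - 4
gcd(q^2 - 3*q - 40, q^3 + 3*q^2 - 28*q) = 1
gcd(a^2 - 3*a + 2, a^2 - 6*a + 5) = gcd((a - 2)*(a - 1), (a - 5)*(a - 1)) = a - 1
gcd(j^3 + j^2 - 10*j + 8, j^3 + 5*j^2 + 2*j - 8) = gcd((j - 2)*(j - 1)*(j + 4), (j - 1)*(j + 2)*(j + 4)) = j^2 + 3*j - 4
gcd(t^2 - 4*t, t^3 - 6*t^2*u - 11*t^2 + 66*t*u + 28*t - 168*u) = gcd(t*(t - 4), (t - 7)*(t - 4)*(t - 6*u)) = t - 4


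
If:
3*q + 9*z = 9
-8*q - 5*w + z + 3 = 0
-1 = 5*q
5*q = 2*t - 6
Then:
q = -1/5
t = 5/2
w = 17/15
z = 16/15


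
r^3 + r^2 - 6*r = r*(r - 2)*(r + 3)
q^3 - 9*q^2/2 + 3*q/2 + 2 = (q - 4)*(q - 1)*(q + 1/2)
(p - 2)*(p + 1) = p^2 - p - 2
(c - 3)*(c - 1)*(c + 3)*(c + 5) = c^4 + 4*c^3 - 14*c^2 - 36*c + 45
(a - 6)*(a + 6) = a^2 - 36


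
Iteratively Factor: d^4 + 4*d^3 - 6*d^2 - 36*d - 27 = (d + 1)*(d^3 + 3*d^2 - 9*d - 27) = (d + 1)*(d + 3)*(d^2 - 9) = (d - 3)*(d + 1)*(d + 3)*(d + 3)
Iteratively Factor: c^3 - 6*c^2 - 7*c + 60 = (c - 5)*(c^2 - c - 12) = (c - 5)*(c + 3)*(c - 4)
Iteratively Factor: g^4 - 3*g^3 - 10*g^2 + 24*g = (g - 4)*(g^3 + g^2 - 6*g) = g*(g - 4)*(g^2 + g - 6) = g*(g - 4)*(g - 2)*(g + 3)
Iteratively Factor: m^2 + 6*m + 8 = (m + 2)*(m + 4)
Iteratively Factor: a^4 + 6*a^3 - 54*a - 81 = (a + 3)*(a^3 + 3*a^2 - 9*a - 27) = (a + 3)^2*(a^2 - 9) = (a + 3)^3*(a - 3)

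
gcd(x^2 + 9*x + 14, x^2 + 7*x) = x + 7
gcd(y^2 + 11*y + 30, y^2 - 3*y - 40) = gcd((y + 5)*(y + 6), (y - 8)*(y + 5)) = y + 5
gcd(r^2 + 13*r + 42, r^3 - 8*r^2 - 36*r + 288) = r + 6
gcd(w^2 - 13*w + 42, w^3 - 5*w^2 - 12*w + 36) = w - 6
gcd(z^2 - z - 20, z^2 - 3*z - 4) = 1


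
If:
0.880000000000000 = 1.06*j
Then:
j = 0.83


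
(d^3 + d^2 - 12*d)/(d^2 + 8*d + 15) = d*(d^2 + d - 12)/(d^2 + 8*d + 15)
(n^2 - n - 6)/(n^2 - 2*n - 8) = (n - 3)/(n - 4)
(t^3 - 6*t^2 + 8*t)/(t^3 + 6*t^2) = (t^2 - 6*t + 8)/(t*(t + 6))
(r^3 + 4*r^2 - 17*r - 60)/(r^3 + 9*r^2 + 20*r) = (r^2 - r - 12)/(r*(r + 4))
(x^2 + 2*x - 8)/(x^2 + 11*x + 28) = (x - 2)/(x + 7)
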